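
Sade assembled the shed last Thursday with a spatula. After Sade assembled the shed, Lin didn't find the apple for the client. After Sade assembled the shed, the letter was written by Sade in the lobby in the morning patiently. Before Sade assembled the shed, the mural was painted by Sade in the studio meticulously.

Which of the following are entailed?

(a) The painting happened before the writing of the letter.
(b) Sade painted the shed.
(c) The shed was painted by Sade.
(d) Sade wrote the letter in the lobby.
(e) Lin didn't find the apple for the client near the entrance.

(a), (d), (e)

(a) Entailed — the narrative places the painting before the writing.
(b) Not entailed — Sade painted the mural, not the shed; the shed belongs to the assembling event.
(c) Not entailed — Sade painted the mural, not the shed; the shed belongs to the assembling event.
(d) Entailed — the original entails any weakening of itself; this just drops 'in the morning', 'patiently'.
(e) Entailed — under negation, adding a further restriction is entailed: if no such finding event occurred, none occurred near the entrance either.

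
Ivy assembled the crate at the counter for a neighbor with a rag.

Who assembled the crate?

Ivy

'Ivy' marks the agent of the assembling event.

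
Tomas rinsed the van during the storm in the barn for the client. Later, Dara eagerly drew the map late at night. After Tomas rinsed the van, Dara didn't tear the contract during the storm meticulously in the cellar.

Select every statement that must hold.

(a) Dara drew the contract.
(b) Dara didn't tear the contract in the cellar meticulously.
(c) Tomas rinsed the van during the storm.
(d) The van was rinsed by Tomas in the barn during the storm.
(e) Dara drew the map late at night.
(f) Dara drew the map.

(a) Not entailed — Dara drew the map, not the contract; the contract belongs to the tearing event.
(b) Not entailed — dropping 'during the storm' under negation is not valid — the original leaves open that Dara tore the contract some other way.
(c) Entailed — this follows by dropping conjuncts from the rinsing event's description.
(d) Entailed — the original entails any weakening of itself; this just drops 'for the client'.
(e) Entailed — the original entails any weakening of itself; this just drops 'eagerly'.
(f) Entailed — dropping 'late at night', 'eagerly' leaves a sub-description the original still satisfies.

(c), (d), (e), (f)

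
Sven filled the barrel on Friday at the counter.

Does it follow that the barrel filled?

yes

'Sven filled the barrel' is the causative; it entails the inchoative 'the barrel filled'.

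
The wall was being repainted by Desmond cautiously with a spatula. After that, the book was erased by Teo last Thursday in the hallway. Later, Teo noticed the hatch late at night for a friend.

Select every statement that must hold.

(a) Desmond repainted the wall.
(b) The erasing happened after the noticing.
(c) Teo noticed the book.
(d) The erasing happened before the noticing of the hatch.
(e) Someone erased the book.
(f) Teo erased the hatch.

(a) Not entailed — 'was repainting' is progressive on an accomplishment; it does not entail the completed 'repainted'.
(b) Not entailed — the narrative places the erasing before the noticing, not after.
(c) Not entailed — Teo noticed the hatch, not the book; the book belongs to the erasing event.
(d) Entailed — the narrative places the erasing before the noticing.
(e) Entailed — dropping 'last Thursday', 'in the hallway' and generalizing the agent leaves a sub-description the original still satisfies.
(f) Not entailed — Teo erased the book, not the hatch; the hatch belongs to the noticing event.

(d), (e)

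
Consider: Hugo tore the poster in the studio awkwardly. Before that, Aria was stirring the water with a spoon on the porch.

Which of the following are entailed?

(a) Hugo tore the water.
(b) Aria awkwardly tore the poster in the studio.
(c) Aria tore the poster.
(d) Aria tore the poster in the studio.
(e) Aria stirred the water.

(e)

(a) Not entailed — Hugo tore the poster, not the water; the water belongs to the stirring event.
(b) Not entailed — the passage has Hugo tearing the poster, not Aria.
(c) Not entailed — the passage has Hugo tearing the poster, not Aria.
(d) Not entailed — the passage has Hugo tearing the poster, not Aria.
(e) Entailed — 'stir' is an activity; 'was stirring' entails that some stirring happened, so 'stirred' holds.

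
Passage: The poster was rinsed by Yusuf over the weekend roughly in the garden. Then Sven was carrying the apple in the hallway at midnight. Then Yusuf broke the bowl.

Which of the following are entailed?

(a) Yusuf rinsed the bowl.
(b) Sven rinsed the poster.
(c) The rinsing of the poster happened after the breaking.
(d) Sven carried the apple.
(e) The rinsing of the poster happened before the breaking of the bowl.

(d), (e)

(a) Not entailed — Yusuf rinsed the poster, not the bowl; the bowl belongs to the breaking event.
(b) Not entailed — the passage has Yusuf rinsing the poster, not Sven.
(c) Not entailed — the narrative places the rinsing before the breaking, not after.
(d) Entailed — 'carry' is an activity; 'was carrying' entails that some carrying happened, so 'carried' holds.
(e) Entailed — the narrative places the rinsing before the breaking.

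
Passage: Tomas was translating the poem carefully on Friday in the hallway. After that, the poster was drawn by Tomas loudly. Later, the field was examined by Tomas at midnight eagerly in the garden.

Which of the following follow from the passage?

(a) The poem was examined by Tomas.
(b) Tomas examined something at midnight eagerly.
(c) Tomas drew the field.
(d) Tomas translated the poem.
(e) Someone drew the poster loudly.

(a) Not entailed — Tomas examined the field, not the poem; the poem belongs to the translating event.
(b) Entailed — every conjunct here is already in the original examining event.
(c) Not entailed — Tomas drew the poster, not the field; the field belongs to the examining event.
(d) Not entailed — 'was translating' is progressive on an accomplishment; it does not entail the completed 'translated'.
(e) Entailed — generalizing the agent leaves a sub-description the original still satisfies.

(b), (e)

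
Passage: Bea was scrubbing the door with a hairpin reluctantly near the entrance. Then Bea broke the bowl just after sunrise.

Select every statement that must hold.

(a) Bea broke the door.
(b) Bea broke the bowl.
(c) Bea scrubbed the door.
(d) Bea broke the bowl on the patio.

(a) Not entailed — Bea broke the bowl, not the door; the door belongs to the scrubbing event.
(b) Entailed — the original entails any weakening of itself; this just drops 'just after sunrise'.
(c) Entailed — 'scrub' is an activity; 'was scrubbing' entails that some scrubbing happened, so 'scrubbed' holds.
(d) Not entailed — 'on the patio' adds information not in the original event.

(b), (c)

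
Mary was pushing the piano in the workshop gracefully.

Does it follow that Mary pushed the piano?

yes

'push' is atelic; if Mary was pushing the piano, then Mary pushed the piano (for some time).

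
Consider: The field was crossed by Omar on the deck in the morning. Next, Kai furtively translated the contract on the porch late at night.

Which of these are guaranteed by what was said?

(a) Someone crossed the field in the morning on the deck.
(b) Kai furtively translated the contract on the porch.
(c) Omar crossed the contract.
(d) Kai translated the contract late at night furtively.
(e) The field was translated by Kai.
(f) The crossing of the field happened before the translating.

(a) Entailed — the original entails any weakening of itself; this just generalizes the agent.
(b) Entailed — every conjunct here is already in the original translating event.
(c) Not entailed — Omar crossed the field, not the contract; the contract belongs to the translating event.
(d) Entailed — the original entails any weakening of itself; this just drops 'on the porch'.
(e) Not entailed — Kai translated the contract, not the field; the field belongs to the crossing event.
(f) Entailed — the narrative places the crossing before the translating.

(a), (b), (d), (f)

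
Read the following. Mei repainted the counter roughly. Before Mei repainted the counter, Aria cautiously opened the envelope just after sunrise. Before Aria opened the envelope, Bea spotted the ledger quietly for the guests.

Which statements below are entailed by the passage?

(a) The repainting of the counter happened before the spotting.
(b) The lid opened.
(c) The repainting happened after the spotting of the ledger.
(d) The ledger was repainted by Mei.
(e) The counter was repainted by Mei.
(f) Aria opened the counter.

(c), (e)

(a) Not entailed — the narrative places the spotting before the repainting, not after.
(b) Not entailed — the envelope is what opened, not the lid.
(c) Entailed — the narrative places the spotting before the repainting.
(d) Not entailed — Mei repainted the counter, not the ledger; the ledger belongs to the spotting event.
(e) Entailed — every conjunct here is already in the original repainting event.
(f) Not entailed — Aria opened the envelope, not the counter; the counter belongs to the repainting event.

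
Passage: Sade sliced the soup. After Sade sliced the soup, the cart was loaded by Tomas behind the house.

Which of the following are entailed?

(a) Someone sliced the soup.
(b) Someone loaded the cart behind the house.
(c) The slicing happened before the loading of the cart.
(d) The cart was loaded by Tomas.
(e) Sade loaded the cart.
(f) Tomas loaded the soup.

(a), (b), (c), (d)

(a) Entailed — the original entails any weakening of itself; this just generalizes the agent.
(b) Entailed — generalizing the agent leaves a sub-description the original still satisfies.
(c) Entailed — the narrative places the slicing before the loading.
(d) Entailed — dropping 'behind the house' leaves a sub-description the original still satisfies.
(e) Not entailed — the passage has Tomas loading the cart, not Sade.
(f) Not entailed — Tomas loaded the cart, not the soup; the soup belongs to the slicing event.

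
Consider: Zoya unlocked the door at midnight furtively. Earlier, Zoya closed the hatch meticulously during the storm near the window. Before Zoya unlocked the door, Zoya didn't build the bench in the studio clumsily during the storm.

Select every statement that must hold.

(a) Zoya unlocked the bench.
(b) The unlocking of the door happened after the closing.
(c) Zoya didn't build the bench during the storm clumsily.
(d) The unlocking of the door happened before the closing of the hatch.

(a) Not entailed — Zoya unlocked the door, not the bench; the bench belongs to the building event.
(b) Entailed — the narrative places the closing before the unlocking.
(c) Not entailed — dropping 'in the studio' under negation is not valid — the original leaves open that Zoya built the bench some other way.
(d) Not entailed — the narrative places the closing before the unlocking, not after.

(b)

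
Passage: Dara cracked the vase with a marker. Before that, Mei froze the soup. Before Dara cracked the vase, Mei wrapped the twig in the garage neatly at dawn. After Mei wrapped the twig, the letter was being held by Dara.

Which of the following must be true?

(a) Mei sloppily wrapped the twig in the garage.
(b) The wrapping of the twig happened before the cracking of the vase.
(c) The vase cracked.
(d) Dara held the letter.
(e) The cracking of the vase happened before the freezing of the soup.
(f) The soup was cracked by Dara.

(a) Not entailed — 'sloppily' adds a manner not in (and inconsistent with) the original.
(b) Entailed — the narrative places the wrapping before the cracking.
(c) Entailed — 'Dara cracked the vase' is causative; it entails the inchoative 'the vase cracked'.
(d) Entailed — 'hold' is an activity; 'was holding' entails that some holding happened, so 'held' holds.
(e) Not entailed — the narrative places the freezing before the cracking, not after.
(f) Not entailed — Dara cracked the vase, not the soup; the soup belongs to the freezing event.

(b), (c), (d)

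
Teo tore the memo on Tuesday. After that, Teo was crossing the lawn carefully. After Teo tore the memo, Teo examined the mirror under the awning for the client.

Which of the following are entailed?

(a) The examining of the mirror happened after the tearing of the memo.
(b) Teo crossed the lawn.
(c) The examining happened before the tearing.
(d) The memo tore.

(a) Entailed — the narrative places the tearing before the examining.
(b) Not entailed — 'was crossing' is progressive on an accomplishment; it does not entail the completed 'crossed'.
(c) Not entailed — the narrative places the tearing before the examining, not after.
(d) Entailed — 'Teo tore the memo' is causative; it entails the inchoative 'the memo tore'.

(a), (d)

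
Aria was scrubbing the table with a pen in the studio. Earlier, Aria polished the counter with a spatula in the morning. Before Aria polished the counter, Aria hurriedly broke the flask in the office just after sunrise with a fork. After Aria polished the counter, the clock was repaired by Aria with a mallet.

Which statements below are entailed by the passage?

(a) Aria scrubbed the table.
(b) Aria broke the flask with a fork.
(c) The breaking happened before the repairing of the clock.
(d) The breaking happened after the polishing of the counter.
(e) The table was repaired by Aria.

(a) Entailed — 'scrub' is an activity; 'was scrubbing' entails that some scrubbing happened, so 'scrubbed' holds.
(b) Entailed — dropping 'hurriedly', 'just after sunrise', 'in the office' leaves a sub-description the original still satisfies.
(c) Entailed — the narrative places the breaking before the repairing.
(d) Not entailed — the narrative places the breaking before the polishing, not after.
(e) Not entailed — Aria repaired the clock, not the table; the table belongs to the scrubbing event.

(a), (b), (c)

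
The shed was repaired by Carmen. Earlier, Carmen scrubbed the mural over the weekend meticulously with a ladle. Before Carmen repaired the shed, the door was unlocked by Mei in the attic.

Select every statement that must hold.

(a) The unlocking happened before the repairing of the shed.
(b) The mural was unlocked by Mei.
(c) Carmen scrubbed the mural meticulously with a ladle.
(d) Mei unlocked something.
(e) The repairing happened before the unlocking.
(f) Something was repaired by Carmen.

(a) Entailed — the narrative places the unlocking before the repairing.
(b) Not entailed — Mei unlocked the door, not the mural; the mural belongs to the scrubbing event.
(c) Entailed — every conjunct here is already in the original scrubbing event.
(d) Entailed — the original entails any weakening of itself; this just drops 'in the attic' and generalizes the patient.
(e) Not entailed — the narrative places the unlocking before the repairing, not after.
(f) Entailed — every conjunct here is already in the original repairing event.

(a), (c), (d), (f)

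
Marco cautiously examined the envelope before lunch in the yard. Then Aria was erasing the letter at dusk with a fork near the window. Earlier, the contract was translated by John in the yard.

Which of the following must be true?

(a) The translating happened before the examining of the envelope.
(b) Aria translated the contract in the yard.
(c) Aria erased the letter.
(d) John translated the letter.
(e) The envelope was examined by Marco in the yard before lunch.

(a) Not entailed — the narrative doesn't order the translating relative to the examining.
(b) Not entailed — the passage has John translating the contract, not Aria.
(c) Not entailed — 'was erasing' is progressive on an accomplishment; it does not entail the completed 'erased'.
(d) Not entailed — John translated the contract, not the letter; the letter belongs to the erasing event.
(e) Entailed — this follows by dropping conjuncts from the examining event's description.

(e)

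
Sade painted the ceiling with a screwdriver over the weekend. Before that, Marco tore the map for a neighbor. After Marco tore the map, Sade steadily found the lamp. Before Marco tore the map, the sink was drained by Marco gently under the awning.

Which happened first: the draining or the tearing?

The connectives place the draining before the tearing.

the draining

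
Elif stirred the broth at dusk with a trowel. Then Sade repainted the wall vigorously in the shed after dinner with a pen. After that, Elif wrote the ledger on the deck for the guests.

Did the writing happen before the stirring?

no

The narrative orders the stirring before the writing.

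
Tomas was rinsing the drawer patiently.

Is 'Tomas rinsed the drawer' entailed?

'rinse' is atelic; if Tomas was rinsing the drawer, then Tomas rinsed the drawer (for some time).

yes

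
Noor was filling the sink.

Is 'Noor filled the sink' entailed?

no

'was filling' is progressive; for an accomplishment like 'fill the sink', it doesn't entail completion.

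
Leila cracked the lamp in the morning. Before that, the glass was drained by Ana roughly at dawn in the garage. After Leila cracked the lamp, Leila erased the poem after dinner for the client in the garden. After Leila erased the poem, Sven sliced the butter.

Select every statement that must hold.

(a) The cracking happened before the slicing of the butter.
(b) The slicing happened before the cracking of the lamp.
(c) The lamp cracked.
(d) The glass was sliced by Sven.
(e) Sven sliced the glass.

(a) Entailed — the narrative places the cracking before the slicing.
(b) Not entailed — the narrative places the cracking before the slicing, not after.
(c) Entailed — 'Leila cracked the lamp' is causative; it entails the inchoative 'the lamp cracked'.
(d) Not entailed — Sven sliced the butter, not the glass; the glass belongs to the draining event.
(e) Not entailed — Sven sliced the butter, not the glass; the glass belongs to the draining event.

(a), (c)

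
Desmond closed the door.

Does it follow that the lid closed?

no

Nothing is said about any lid; only the door is affected.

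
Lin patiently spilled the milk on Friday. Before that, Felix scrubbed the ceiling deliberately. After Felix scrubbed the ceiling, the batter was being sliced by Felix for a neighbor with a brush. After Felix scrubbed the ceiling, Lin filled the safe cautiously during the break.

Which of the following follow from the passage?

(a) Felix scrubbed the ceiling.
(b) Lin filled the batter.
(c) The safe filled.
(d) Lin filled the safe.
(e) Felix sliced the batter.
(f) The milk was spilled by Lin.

(a) Entailed — the original entails any weakening of itself; this just drops 'deliberately'.
(b) Not entailed — Lin filled the safe, not the batter; the batter belongs to the slicing event.
(c) Entailed — 'Lin filled the safe' is causative; it entails the inchoative 'the safe filled'.
(d) Entailed — dropping 'during the break', 'cautiously' leaves a sub-description the original still satisfies.
(e) Not entailed — 'was slicing' is progressive on an accomplishment; it does not entail the completed 'sliced'.
(f) Entailed — every conjunct here is already in the original spilling event.

(a), (c), (d), (f)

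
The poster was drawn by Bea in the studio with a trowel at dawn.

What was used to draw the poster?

'with a trowel' marks the instrument of the drawing event.

a trowel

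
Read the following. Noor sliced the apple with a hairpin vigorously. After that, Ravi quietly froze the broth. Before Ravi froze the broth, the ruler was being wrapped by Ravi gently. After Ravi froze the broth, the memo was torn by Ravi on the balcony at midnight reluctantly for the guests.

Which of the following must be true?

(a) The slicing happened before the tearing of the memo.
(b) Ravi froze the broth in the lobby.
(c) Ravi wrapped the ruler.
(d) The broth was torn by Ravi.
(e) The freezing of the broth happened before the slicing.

(a) Entailed — the narrative places the slicing before the tearing.
(b) Not entailed — 'in the lobby' adds information not in the original event.
(c) Not entailed — 'was wrapping' is progressive on an accomplishment; it does not entail the completed 'wrapped'.
(d) Not entailed — Ravi tore the memo, not the broth; the broth belongs to the freezing event.
(e) Not entailed — the narrative places the slicing before the freezing, not after.

(a)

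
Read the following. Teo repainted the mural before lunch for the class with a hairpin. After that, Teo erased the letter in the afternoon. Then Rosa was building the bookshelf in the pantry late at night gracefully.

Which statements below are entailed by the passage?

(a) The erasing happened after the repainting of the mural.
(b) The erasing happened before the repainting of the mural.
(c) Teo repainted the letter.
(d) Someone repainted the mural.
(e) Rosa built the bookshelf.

(a), (d)

(a) Entailed — the narrative places the repainting before the erasing.
(b) Not entailed — the narrative places the repainting before the erasing, not after.
(c) Not entailed — Teo repainted the mural, not the letter; the letter belongs to the erasing event.
(d) Entailed — the original entails any weakening of itself; this just drops 'before lunch', 'with a hairpin', 'for the class' and generalizes the agent.
(e) Not entailed — 'was building' is progressive on an accomplishment; it does not entail the completed 'built'.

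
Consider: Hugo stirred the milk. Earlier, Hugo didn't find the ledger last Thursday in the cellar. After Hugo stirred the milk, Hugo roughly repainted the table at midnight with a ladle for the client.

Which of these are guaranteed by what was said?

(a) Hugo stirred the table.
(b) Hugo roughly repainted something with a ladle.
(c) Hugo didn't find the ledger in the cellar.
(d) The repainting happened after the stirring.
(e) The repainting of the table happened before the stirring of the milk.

(a) Not entailed — Hugo stirred the milk, not the table; the table belongs to the repainting event.
(b) Entailed — the original entails any weakening of itself; this just drops 'at midnight', 'for the client' and generalizes the patient.
(c) Not entailed — dropping 'last Thursday' under negation is not valid — the original leaves open that Hugo found the ledger some other way.
(d) Entailed — the narrative places the stirring before the repainting.
(e) Not entailed — the narrative places the stirring before the repainting, not after.

(b), (d)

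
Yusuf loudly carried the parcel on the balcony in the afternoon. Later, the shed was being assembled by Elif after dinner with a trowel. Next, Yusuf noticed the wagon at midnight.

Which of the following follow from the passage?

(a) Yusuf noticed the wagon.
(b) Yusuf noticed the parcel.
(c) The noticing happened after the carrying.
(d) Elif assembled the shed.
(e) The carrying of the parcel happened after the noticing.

(a) Entailed — dropping 'at midnight' leaves a sub-description the original still satisfies.
(b) Not entailed — Yusuf noticed the wagon, not the parcel; the parcel belongs to the carrying event.
(c) Entailed — the narrative places the carrying before the noticing.
(d) Not entailed — 'was assembling' is progressive on an accomplishment; it does not entail the completed 'assembled'.
(e) Not entailed — the narrative places the carrying before the noticing, not after.

(a), (c)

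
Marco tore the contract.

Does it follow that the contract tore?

'Marco tore the contract' is the causative; it entails the inchoative 'the contract tore'.

yes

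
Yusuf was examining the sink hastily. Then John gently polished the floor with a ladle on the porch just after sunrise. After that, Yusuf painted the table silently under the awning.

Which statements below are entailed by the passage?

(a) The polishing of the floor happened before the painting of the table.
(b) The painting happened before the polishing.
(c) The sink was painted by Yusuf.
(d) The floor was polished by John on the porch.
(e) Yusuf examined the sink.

(a) Entailed — the narrative places the polishing before the painting.
(b) Not entailed — the narrative places the polishing before the painting, not after.
(c) Not entailed — Yusuf painted the table, not the sink; the sink belongs to the examining event.
(d) Entailed — dropping 'with a ladle', 'just after sunrise', 'gently' leaves a sub-description the original still satisfies.
(e) Entailed — 'examine' is an activity; 'was examining' entails that some examining happened, so 'examined' holds.

(a), (d), (e)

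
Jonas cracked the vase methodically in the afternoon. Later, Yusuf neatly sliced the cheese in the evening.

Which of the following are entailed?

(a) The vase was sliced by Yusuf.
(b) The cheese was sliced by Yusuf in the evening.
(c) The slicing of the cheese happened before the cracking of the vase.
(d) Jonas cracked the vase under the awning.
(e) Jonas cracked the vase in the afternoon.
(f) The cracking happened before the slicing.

(a) Not entailed — Yusuf sliced the cheese, not the vase; the vase belongs to the cracking event.
(b) Entailed — every conjunct here is already in the original slicing event.
(c) Not entailed — the narrative places the cracking before the slicing, not after.
(d) Not entailed — 'under the awning' adds information not in the original event.
(e) Entailed — this follows by dropping conjuncts from the cracking event's description.
(f) Entailed — the narrative places the cracking before the slicing.

(b), (e), (f)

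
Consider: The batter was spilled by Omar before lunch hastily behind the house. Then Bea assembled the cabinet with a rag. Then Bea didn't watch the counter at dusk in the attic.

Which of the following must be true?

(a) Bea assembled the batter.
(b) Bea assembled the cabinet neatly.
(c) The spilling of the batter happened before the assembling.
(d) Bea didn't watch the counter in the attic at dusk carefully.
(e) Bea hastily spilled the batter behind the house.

(a) Not entailed — Bea assembled the cabinet, not the batter; the batter belongs to the spilling event.
(b) Not entailed — 'neatly' adds information not in the original event.
(c) Entailed — the narrative places the spilling before the assembling.
(d) Entailed — under negation, adding a further restriction is entailed: if no such watching event occurred, none occurred carefully either.
(e) Not entailed — the passage has Omar spilling the batter, not Bea.

(c), (d)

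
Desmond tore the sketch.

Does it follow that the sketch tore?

'Desmond tore the sketch' is the causative; it entails the inchoative 'the sketch tore'.

yes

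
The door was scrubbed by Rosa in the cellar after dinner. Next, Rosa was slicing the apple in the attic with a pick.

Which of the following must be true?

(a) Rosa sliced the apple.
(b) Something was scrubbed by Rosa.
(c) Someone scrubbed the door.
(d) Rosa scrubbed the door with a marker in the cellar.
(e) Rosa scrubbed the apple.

(a) Not entailed — 'was slicing' is progressive on an accomplishment; it does not entail the completed 'sliced'.
(b) Entailed — dropping 'in the cellar', 'after dinner' and generalizing the patient leaves a sub-description the original still satisfies.
(c) Entailed — the original entails any weakening of itself; this just drops 'in the cellar', 'after dinner' and generalizes the agent.
(d) Not entailed — 'with a marker' adds information not in the original event.
(e) Not entailed — Rosa scrubbed the door, not the apple; the apple belongs to the slicing event.

(b), (c)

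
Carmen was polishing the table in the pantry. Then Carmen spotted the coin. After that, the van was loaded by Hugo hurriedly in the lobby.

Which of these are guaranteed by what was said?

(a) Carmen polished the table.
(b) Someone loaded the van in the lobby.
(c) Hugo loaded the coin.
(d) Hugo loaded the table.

(a), (b)

(a) Entailed — 'polish' is an activity; 'was polishing' entails that some polishing happened, so 'polished' holds.
(b) Entailed — every conjunct here is already in the original loading event.
(c) Not entailed — Hugo loaded the van, not the coin; the coin belongs to the spotting event.
(d) Not entailed — Hugo loaded the van, not the table; the table belongs to the polishing event.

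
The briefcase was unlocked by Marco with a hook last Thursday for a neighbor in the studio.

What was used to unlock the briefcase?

a hook

'with a hook' marks the instrument of the unlocking event.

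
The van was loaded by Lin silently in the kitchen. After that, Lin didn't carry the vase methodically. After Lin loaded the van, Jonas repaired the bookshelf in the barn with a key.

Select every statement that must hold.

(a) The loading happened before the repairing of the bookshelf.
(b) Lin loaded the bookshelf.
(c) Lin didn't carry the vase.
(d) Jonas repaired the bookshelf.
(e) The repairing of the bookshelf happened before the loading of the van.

(a) Entailed — the narrative places the loading before the repairing.
(b) Not entailed — Lin loaded the van, not the bookshelf; the bookshelf belongs to the repairing event.
(c) Not entailed — dropping 'methodically' under negation is not valid — the original leaves open that Lin carried the vase some other way.
(d) Entailed — dropping 'with a key', 'in the barn' leaves a sub-description the original still satisfies.
(e) Not entailed — the narrative places the loading before the repairing, not after.

(a), (d)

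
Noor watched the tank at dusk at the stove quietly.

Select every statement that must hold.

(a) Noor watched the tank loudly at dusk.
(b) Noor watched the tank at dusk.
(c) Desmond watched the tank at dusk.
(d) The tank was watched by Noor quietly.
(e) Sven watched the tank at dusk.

(a) Not entailed — 'loudly' adds a manner not in (and inconsistent with) the original.
(b) Entailed — every conjunct here is already in the original watching event.
(c) Not entailed — the passage has Noor watching the tank, not Desmond.
(d) Entailed — every conjunct here is already in the original watching event.
(e) Not entailed — the passage has Noor watching the tank, not Sven.

(b), (d)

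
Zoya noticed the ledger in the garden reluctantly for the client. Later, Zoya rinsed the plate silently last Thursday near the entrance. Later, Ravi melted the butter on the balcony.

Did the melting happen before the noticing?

no

The narrative orders the noticing before the melting.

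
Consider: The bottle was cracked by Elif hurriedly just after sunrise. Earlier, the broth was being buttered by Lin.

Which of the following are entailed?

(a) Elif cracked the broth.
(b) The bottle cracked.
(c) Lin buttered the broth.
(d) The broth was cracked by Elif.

(a) Not entailed — Elif cracked the bottle, not the broth; the broth belongs to the buttering event.
(b) Entailed — 'Elif cracked the bottle' is causative; it entails the inchoative 'the bottle cracked'.
(c) Not entailed — 'was buttering' is progressive on an accomplishment; it does not entail the completed 'buttered'.
(d) Not entailed — Elif cracked the bottle, not the broth; the broth belongs to the buttering event.

(b)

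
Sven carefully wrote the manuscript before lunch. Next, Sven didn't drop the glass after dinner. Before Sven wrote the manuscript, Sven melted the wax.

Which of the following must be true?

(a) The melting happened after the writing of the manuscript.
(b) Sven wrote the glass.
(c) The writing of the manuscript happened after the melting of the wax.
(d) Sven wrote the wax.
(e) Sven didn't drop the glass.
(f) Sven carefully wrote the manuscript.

(c), (f)

(a) Not entailed — the narrative places the melting before the writing, not after.
(b) Not entailed — Sven wrote the manuscript, not the glass; the glass belongs to the dropping event.
(c) Entailed — the narrative places the melting before the writing.
(d) Not entailed — Sven wrote the manuscript, not the wax; the wax belongs to the melting event.
(e) Not entailed — dropping 'after dinner' under negation is not valid — the original leaves open that Sven dropped the glass some other way.
(f) Entailed — every conjunct here is already in the original writing event.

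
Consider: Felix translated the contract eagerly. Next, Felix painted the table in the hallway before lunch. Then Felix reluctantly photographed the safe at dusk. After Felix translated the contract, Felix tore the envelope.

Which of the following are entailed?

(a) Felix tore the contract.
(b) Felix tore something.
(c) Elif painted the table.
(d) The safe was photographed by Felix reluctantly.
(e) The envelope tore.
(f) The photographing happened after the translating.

(a) Not entailed — Felix tore the envelope, not the contract; the contract belongs to the translating event.
(b) Entailed — this follows by dropping conjuncts from the tearing event's description.
(c) Not entailed — the passage has Felix painting the table, not Elif.
(d) Entailed — this follows by dropping conjuncts from the photographing event's description.
(e) Entailed — 'Felix tore the envelope' is causative; it entails the inchoative 'the envelope tore'.
(f) Entailed — the narrative places the translating before the photographing.

(b), (d), (e), (f)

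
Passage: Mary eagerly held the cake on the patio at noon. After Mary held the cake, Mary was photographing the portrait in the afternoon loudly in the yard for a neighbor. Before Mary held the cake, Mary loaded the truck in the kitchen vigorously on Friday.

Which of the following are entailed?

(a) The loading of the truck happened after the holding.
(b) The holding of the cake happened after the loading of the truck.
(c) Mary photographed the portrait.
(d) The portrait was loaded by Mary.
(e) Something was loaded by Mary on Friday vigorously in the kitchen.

(a) Not entailed — the narrative places the loading before the holding, not after.
(b) Entailed — the narrative places the loading before the holding.
(c) Not entailed — 'was photographing' is progressive on an accomplishment; it does not entail the completed 'photographed'.
(d) Not entailed — Mary loaded the truck, not the portrait; the portrait belongs to the photographing event.
(e) Entailed — the original entails any weakening of itself; this just generalizes the patient.

(b), (e)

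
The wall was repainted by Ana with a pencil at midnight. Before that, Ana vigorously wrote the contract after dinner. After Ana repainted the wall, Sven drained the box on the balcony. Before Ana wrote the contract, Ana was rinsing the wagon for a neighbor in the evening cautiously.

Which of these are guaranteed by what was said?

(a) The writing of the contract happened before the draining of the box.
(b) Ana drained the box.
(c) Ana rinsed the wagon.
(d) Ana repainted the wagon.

(a) Entailed — the narrative places the writing before the draining.
(b) Not entailed — the passage has Sven draining the box, not Ana.
(c) Entailed — 'rinse' is an activity; 'was rinsing' entails that some rinsing happened, so 'rinsed' holds.
(d) Not entailed — Ana repainted the wall, not the wagon; the wagon belongs to the rinsing event.

(a), (c)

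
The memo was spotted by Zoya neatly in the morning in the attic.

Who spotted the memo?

Zoya

'Zoya' marks the agent of the spotting event.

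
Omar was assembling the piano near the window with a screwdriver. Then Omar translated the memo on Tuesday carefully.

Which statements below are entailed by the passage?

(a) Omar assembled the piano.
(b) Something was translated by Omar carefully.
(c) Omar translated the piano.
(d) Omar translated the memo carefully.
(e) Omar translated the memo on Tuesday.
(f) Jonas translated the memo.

(b), (d), (e)

(a) Not entailed — 'was assembling' is progressive on an accomplishment; it does not entail the completed 'assembled'.
(b) Entailed — dropping 'on Tuesday' and generalizing the patient leaves a sub-description the original still satisfies.
(c) Not entailed — Omar translated the memo, not the piano; the piano belongs to the assembling event.
(d) Entailed — the original entails any weakening of itself; this just drops 'on Tuesday'.
(e) Entailed — every conjunct here is already in the original translating event.
(f) Not entailed — the passage has Omar translating the memo, not Jonas.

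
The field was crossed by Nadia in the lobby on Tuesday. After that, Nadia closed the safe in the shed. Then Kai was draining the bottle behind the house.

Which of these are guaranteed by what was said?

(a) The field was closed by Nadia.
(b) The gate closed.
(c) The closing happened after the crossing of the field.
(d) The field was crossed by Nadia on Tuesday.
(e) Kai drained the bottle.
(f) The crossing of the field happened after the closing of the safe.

(a) Not entailed — Nadia closed the safe, not the field; the field belongs to the crossing event.
(b) Not entailed — the safe is what closed, not the gate.
(c) Entailed — the narrative places the crossing before the closing.
(d) Entailed — every conjunct here is already in the original crossing event.
(e) Not entailed — 'was draining' is progressive on an accomplishment; it does not entail the completed 'drained'.
(f) Not entailed — the narrative places the crossing before the closing, not after.

(c), (d)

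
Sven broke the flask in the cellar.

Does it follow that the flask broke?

'Sven broke the flask' is the causative; it entails the inchoative 'the flask broke'.

yes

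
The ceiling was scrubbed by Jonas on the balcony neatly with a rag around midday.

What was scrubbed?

the ceiling

'the ceiling' marks the patient of the scrubbing event.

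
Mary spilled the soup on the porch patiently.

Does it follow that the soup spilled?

'Mary spilled the soup' is the causative; it entails the inchoative 'the soup spilled'.

yes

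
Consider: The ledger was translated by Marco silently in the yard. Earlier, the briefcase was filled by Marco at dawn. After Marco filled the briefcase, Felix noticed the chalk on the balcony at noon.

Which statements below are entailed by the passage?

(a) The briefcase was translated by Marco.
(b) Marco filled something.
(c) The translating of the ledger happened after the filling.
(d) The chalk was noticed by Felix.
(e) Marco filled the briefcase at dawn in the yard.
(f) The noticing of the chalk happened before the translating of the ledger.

(b), (c), (d)

(a) Not entailed — Marco translated the ledger, not the briefcase; the briefcase belongs to the filling event.
(b) Entailed — every conjunct here is already in the original filling event.
(c) Entailed — the narrative places the filling before the translating.
(d) Entailed — the original entails any weakening of itself; this just drops 'on the balcony', 'at noon'.
(e) Not entailed — 'in the yard' adds information not in the original event.
(f) Not entailed — the narrative doesn't order the noticing relative to the translating.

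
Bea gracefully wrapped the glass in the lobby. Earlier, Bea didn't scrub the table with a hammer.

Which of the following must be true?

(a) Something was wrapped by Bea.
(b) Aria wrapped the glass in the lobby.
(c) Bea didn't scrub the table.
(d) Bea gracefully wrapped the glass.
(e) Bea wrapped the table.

(a), (d)

(a) Entailed — this follows by dropping conjuncts from the wrapping event's description.
(b) Not entailed — the passage has Bea wrapping the glass, not Aria.
(c) Not entailed — dropping 'with a hammer' under negation is not valid — the original leaves open that Bea scrubbed the table some other way.
(d) Entailed — the original entails any weakening of itself; this just drops 'in the lobby'.
(e) Not entailed — Bea wrapped the glass, not the table; the table belongs to the scrubbing event.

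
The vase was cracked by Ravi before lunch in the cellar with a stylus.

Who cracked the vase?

Ravi

'Ravi' marks the agent of the cracking event.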